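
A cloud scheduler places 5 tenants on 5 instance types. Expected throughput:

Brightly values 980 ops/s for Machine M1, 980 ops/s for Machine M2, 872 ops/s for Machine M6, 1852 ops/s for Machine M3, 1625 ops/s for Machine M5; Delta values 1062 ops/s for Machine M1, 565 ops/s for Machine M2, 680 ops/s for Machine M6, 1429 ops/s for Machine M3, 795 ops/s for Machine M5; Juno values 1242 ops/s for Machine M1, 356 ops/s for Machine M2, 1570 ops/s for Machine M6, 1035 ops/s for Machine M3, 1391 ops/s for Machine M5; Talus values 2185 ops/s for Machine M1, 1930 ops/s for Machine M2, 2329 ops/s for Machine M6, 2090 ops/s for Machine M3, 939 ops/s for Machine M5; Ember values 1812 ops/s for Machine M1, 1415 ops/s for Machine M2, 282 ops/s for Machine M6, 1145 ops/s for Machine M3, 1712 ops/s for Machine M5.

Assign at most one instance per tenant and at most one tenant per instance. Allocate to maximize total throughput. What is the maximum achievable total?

Maximum total: 8366 ops/s

This is the linear assignment problem.
Optimal: Brightly→Machine M5 (1625 ops/s), Delta→Machine M3 (1429 ops/s), Juno→Machine M6 (1570 ops/s), Talus→Machine M2 (1930 ops/s), Ember→Machine M1 (1812 ops/s) — total 1625+1429+1570+1930+1812 = 8366 ops/s.
Swapping Brightly↔Juno (Brightly→Machine M6 872 ops/s, Juno→Machine M5 1391 ops/s) loses 932.
No other one-to-one assignment exceeds 8366 ops/s.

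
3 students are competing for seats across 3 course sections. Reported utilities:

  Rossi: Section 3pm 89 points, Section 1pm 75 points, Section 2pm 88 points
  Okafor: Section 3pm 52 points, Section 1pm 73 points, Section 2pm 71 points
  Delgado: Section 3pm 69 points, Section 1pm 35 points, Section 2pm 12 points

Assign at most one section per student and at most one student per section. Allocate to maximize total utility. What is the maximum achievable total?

Max total: 230 points

Optimal: Rossi→Section 2pm (88 points), Okafor→Section 1pm (73 points), Delgado→Section 3pm (69 points) — total 88+73+69 = 230 points.
Max-entry greedy (repeatedly take the single best remaining cell) gives 174 points, worse by 56.
Next-best assignment: Rossi→Section 1pm, Okafor→Section 2pm, Delgado→Section 3pm = 215 points.
Swapping Rossi↔Delgado (Rossi→Section 3pm 89 points, Delgado→Section 2pm 12 points) loses 56.
No other one-to-one assignment exceeds 230 points.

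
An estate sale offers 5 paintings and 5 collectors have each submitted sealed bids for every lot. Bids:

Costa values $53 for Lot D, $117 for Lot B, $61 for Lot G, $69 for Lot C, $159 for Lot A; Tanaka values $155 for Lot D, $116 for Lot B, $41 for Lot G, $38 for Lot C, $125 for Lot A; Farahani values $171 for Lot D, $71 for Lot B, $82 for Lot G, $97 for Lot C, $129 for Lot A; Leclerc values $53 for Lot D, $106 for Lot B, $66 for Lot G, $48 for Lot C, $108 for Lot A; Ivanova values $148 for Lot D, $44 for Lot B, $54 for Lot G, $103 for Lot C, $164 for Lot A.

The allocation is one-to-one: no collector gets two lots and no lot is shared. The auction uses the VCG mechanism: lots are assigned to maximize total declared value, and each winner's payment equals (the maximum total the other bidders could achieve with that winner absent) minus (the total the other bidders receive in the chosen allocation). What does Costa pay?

Costa pays $66.

Efficient allocation: Costa→Lot A ($159), Tanaka→Lot B ($116), Farahani→Lot D ($171), Leclerc→Lot G ($66), Ivanova→Lot C ($103); total welfare W = $615.
Costa receives Lot A at value $159, so the others get W − 159 = $456.
Without Costa: best allocation of the remaining 4 bidders over all 5 lots is Tanaka→Lot D ($155), Farahani→Lot C ($97), Leclerc→Lot B ($106), Ivanova→Lot A ($164), total $522.
VCG payment = (others' best without Costa) − (others' welfare with Costa) = 522 − 456 = $66.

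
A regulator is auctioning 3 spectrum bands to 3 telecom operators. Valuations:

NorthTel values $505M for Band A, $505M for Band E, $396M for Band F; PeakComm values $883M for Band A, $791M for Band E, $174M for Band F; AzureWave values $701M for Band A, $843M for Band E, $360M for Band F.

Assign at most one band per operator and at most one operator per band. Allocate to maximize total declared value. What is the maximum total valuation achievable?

Optimal: NorthTel→Band F ($396M), PeakComm→Band A ($883M), AzureWave→Band E ($843M) — total 396+883+843 = $2122M.
Row-greedy (each operator in turn takes its best remaining band) gives $1656M, worse by 466.
Next-best assignment: NorthTel→Band F, PeakComm→Band E, AzureWave→Band A = $1888M.

Maximum total: $2122M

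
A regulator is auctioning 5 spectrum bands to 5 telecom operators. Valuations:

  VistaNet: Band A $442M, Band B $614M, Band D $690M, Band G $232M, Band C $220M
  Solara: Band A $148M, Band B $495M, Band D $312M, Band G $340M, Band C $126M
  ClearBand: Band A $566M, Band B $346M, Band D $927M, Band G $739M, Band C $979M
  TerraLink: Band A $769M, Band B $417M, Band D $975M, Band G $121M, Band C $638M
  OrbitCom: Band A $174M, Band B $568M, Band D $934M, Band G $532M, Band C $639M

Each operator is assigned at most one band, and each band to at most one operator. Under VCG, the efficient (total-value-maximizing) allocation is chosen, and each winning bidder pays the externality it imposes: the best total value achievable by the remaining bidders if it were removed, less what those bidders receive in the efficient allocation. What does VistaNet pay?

Efficient allocation: VistaNet→Band B ($614M), Solara→Band G ($340M), ClearBand→Band C ($979M), TerraLink→Band A ($769M), OrbitCom→Band D ($934M); total welfare W = $3636M.
VistaNet receives Band B at value $614M, so the others get W − 614 = $3022M.
Without VistaNet: best allocation of the remaining 4 bidders over all 5 bands is Solara→Band B ($495M), ClearBand→Band C ($979M), TerraLink→Band A ($769M), OrbitCom→Band D ($934M), total $3177M.
VCG payment = (others' best without VistaNet) − (others' welfare with VistaNet) = 3177 − 3022 = $155M.

VistaNet pays $155M.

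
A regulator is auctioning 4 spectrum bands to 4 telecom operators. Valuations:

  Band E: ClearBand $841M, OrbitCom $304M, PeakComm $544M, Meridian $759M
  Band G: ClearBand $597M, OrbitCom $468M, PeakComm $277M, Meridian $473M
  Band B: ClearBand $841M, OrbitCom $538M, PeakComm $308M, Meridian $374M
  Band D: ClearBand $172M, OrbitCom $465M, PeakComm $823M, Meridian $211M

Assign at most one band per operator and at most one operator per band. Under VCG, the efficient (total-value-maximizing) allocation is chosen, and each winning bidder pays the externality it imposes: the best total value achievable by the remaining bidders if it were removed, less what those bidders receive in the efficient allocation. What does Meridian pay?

Meridian pays $70M.

Efficient allocation: ClearBand→Band B ($841M), OrbitCom→Band G ($468M), PeakComm→Band D ($823M), Meridian→Band E ($759M); total welfare W = $2891M.
Meridian receives Band E at value $759M, so the others get W − 759 = $2132M.
Without Meridian: best allocation of the remaining 3 bidders over all 4 bands is ClearBand→Band E ($841M), OrbitCom→Band B ($538M), PeakComm→Band D ($823M), total $2202M.
VCG payment = (others' best without Meridian) − (others' welfare with Meridian) = 2202 − 2132 = $70M.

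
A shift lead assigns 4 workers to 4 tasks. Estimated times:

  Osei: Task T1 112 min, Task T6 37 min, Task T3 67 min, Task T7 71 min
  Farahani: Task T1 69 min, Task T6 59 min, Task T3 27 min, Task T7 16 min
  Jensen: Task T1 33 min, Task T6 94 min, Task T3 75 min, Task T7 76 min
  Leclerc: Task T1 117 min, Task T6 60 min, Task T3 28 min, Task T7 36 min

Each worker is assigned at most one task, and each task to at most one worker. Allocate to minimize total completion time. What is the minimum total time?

This is a one-to-one assignment (minimum-cost bipartite matching).
Optimal: Osei→Task T6 (37 min), Farahani→Task T7 (16 min), Jensen→Task T1 (33 min), Leclerc→Task T3 (28 min) — total 37+16+33+28 = 114 min.
Next-best assignment: Osei→Task T6, Farahani→Task T3, Jensen→Task T1, Leclerc→Task T7 = 133 min.

Minimum total: 114 min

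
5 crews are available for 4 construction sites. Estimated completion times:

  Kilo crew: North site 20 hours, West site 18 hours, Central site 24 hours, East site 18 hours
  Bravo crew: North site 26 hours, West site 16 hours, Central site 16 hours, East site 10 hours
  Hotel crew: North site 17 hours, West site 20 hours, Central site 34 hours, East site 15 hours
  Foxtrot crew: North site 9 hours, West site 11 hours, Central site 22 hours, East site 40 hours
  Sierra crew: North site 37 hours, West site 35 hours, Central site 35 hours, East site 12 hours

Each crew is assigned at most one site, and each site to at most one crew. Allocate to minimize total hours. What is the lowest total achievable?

Minimum total: 55 hours

Optimal: Foxtrot crew→North site (9 hours), Kilo crew→West site (18 hours), Bravo crew→Central site (16 hours), Sierra crew→East site (12 hours) — total 9+18+16+12 = 55 hours.
Column-greedy (each site in turn goes to its cheapest remaining crew) gives 61 hours, worse by 6.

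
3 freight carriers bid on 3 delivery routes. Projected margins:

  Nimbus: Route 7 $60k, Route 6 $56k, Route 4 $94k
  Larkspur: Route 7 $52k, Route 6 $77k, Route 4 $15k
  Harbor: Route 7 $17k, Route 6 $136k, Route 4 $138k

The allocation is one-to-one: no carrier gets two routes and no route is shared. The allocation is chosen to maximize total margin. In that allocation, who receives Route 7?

Larkspur receives Route 7.

This is the linear assignment problem.
Optimal: Nimbus→Route 4 ($94k), Larkspur→Route 7 ($52k), Harbor→Route 6 ($136k) — total 94+52+136 = $282k.
Max-entry greedy (repeatedly take the single best remaining cell) gives $275k, worse by 7.
Larkspur's own top route is Route 6 ($77k), but forcing Larkspur→Route 6 and reassigning the rest optimally gives only $275k — worse by 7.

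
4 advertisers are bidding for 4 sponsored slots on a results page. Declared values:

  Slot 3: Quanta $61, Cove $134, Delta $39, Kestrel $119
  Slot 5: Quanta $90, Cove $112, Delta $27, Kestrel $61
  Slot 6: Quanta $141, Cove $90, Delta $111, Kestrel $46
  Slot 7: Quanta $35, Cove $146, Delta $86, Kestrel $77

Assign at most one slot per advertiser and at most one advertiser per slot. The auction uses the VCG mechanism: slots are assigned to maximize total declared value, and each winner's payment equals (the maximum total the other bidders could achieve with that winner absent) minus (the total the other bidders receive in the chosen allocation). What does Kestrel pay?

Efficient allocation: Quanta→Slot 5 ($90), Cove→Slot 7 ($146), Delta→Slot 6 ($111), Kestrel→Slot 3 ($119); total welfare W = $466.
Kestrel receives Slot 3 at value $119, so the others get W − 119 = $347.
Without Kestrel: best allocation of the remaining 3 bidders over all 4 slots is Quanta→Slot 6 ($141), Cove→Slot 3 ($134), Delta→Slot 7 ($86), total $361.
VCG payment = (others' best without Kestrel) − (others' welfare with Kestrel) = 361 − 347 = $14.

Kestrel pays $14.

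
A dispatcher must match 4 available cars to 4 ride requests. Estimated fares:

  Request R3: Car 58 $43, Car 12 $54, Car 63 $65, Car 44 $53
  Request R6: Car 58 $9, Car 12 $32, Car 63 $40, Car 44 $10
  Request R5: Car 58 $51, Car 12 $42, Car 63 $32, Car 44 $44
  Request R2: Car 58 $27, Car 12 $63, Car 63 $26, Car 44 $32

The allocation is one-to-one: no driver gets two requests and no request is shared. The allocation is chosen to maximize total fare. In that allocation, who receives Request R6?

This is a one-to-one assignment (maximum-weight bipartite matching).
Optimal: Car 58→Request R5 ($51), Car 12→Request R2 ($63), Car 63→Request R6 ($40), Car 44→Request R3 ($53) — total 51+63+40+53 = $207.
Max-entry greedy (repeatedly take the single best remaining cell) gives $189, worse by 18.
Next-best assignment: Car 58→Request R3, Car 12→Request R2, Car 63→Request R6, Car 44→Request R5 = $190.
Every other assignment is strictly worse.
Car 63's own top request is Request R3 ($65), but forcing Car 63→Request R3 and reassigning the rest optimally gives only $189 — worse by 18.

Car 63 receives Request R6.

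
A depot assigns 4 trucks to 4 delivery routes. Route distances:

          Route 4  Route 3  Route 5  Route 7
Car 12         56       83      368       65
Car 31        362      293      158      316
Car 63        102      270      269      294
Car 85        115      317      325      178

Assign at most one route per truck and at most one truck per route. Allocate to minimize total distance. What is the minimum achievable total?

Minimum total: 521 km

Optimal: Car 12→Route 3 (83 km), Car 31→Route 5 (158 km), Car 63→Route 4 (102 km), Car 85→Route 7 (178 km) — total 83+158+102+178 = 521 km.
Column-greedy (each route in turn goes to its cheapest remaining truck) gives 662 km, worse by 141.
Next-best assignment: Car 12→Route 7, Car 31→Route 5, Car 63→Route 3, Car 85→Route 4 = 608 km.
Swapping Car 85↔Car 31 (Car 85→Route 5 325 km, Car 31→Route 7 316 km) adds 305.
Checked against all permutations: 521 km is optimal.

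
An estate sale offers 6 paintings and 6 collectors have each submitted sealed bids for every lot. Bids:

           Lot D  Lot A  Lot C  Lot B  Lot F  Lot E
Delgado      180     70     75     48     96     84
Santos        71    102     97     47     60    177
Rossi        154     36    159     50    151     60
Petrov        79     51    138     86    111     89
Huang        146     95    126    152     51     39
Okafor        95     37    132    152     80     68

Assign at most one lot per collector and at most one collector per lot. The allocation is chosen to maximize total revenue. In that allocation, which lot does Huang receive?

Optimal: Delgado→Lot D ($180), Santos→Lot E ($177), Rossi→Lot F ($151), Petrov→Lot C ($138), Huang→Lot A ($95), Okafor→Lot B ($152) — total 180+177+151+138+95+152 = $893.
Max-entry greedy (repeatedly take the single best remaining cell) gives $816, worse by 77.
Huang's own top lot is Lot B ($152), but forcing Huang→Lot B and reassigning the rest optimally gives only $843 — worse by 50.

Huang receives Lot A.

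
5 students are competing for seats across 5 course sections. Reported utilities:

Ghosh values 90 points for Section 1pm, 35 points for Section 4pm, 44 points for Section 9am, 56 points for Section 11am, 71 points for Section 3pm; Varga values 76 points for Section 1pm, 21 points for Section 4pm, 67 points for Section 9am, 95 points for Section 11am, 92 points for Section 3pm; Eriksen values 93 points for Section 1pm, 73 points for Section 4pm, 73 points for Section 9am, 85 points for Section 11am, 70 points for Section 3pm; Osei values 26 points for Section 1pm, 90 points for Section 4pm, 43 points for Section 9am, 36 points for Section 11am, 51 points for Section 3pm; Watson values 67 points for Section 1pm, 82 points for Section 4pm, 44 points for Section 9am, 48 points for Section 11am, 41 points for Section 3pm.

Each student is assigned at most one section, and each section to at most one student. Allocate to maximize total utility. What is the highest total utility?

Maximum total: 401 points

This is a one-to-one assignment (maximum-weight bipartite matching).
Optimal: Ghosh→Section 1pm (90 points), Varga→Section 3pm (92 points), Eriksen→Section 11am (85 points), Osei→Section 4pm (90 points), Watson→Section 9am (44 points) — total 90+92+85+90+44 = 401 points.
Row-greedy (each student in turn takes its best remaining section) gives 353 points, worse by 48.
Next-best assignment: Ghosh→Section 3pm, Varga→Section 11am, Eriksen→Section 9am, Osei→Section 4pm, Watson→Section 1pm = 396 points.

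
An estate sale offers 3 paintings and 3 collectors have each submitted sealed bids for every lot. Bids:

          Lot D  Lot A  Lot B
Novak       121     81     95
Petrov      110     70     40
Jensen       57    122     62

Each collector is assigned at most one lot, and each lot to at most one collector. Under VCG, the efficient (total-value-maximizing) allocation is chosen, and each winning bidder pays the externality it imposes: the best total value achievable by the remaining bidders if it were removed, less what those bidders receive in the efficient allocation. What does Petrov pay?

Efficient allocation: Novak→Lot B ($95), Petrov→Lot D ($110), Jensen→Lot A ($122); total welfare W = $327.
Petrov receives Lot D at value $110, so the others get W − 110 = $217.
Without Petrov: best allocation of the remaining 2 bidders over all 3 lots is Novak→Lot D ($121), Jensen→Lot A ($122), total $243.
VCG payment = (others' best without Petrov) − (others' welfare with Petrov) = 243 − 217 = $26.

Petrov pays $26.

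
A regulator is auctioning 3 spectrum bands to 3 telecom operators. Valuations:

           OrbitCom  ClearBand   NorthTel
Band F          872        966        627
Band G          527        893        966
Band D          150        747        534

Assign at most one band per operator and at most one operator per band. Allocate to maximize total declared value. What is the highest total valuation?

Max total: $2585M

Optimal: OrbitCom→Band F ($872M), ClearBand→Band D ($747M), NorthTel→Band G ($966M) — total 872+747+966 = $2585M.
Max-entry greedy (repeatedly take the single best remaining cell) gives $2082M, worse by 503.
No other one-to-one assignment exceeds $2585M.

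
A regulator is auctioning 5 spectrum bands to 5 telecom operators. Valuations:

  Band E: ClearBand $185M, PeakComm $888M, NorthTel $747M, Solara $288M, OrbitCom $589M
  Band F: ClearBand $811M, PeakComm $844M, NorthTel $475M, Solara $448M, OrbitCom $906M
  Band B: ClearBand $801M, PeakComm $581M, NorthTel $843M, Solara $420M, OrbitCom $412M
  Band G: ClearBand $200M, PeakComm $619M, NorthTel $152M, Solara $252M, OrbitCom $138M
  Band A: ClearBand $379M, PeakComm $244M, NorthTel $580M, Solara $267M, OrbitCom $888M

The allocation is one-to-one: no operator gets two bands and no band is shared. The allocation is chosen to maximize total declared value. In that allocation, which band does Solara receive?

Treat this as an assignment problem: match each operator to one band.
Optimal: ClearBand→Band F ($811M), PeakComm→Band E ($888M), NorthTel→Band B ($843M), Solara→Band G ($252M), OrbitCom→Band A ($888M) — total 811+888+843+252+888 = $3682M.
Row-greedy (each operator in turn takes its best remaining band) gives $2947M, worse by 735.
Next-best assignment: ClearBand→Band B, PeakComm→Band F, NorthTel→Band E, Solara→Band G, OrbitCom→Band A = $3532M.
Solara's own top band is Band F ($448M), but forcing Solara→Band F and reassigning the rest optimally gives only $3503M — worse by 179.

Solara receives Band G.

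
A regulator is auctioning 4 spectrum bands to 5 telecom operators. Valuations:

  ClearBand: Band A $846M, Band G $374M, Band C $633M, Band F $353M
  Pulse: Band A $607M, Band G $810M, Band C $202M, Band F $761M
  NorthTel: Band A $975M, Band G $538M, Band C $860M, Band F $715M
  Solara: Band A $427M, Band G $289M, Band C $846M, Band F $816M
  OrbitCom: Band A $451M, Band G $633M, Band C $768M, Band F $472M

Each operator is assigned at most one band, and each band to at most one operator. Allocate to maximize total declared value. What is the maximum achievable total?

Maximum total: $3369M

This is the linear assignment problem.
Optimal: NorthTel→Band A ($975M), Pulse→Band G ($810M), OrbitCom→Band C ($768M), Solara→Band F ($816M) — total 975+810+768+816 = $3369M.
Column-greedy (each band in turn goes to its best remaining operator) gives $3103M, worse by 266.
Every other assignment is strictly worse.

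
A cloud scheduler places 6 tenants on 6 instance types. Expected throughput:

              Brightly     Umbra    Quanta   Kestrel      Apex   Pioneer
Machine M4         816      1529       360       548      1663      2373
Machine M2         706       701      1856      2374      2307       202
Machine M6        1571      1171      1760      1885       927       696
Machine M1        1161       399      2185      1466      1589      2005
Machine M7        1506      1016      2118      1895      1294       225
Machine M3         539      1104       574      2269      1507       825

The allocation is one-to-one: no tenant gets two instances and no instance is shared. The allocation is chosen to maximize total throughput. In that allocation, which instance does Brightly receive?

Optimal: Brightly→Machine M7 (1506 ops/s), Umbra→Machine M6 (1171 ops/s), Quanta→Machine M1 (2185 ops/s), Kestrel→Machine M3 (2269 ops/s), Apex→Machine M2 (2307 ops/s), Pioneer→Machine M4 (2373 ops/s) — total 1506+1171+2185+2269+2307+2373 = 11811 ops/s.
Row-greedy (each tenant in turn takes its best remaining instance) gives 9391 ops/s, worse by 2420.
Brightly's own top instance is Machine M6 (1571 ops/s), but forcing Brightly→Machine M6 and reassigning the rest optimally gives only 11799 ops/s — worse by 12.

Brightly receives Machine M7.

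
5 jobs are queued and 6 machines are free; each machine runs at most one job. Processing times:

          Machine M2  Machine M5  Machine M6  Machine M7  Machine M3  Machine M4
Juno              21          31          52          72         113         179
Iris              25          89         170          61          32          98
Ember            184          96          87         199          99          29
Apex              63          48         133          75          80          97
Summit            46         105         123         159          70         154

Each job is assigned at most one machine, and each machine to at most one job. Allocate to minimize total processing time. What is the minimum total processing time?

Optimal: Juno→Machine M6 (52 min), Iris→Machine M3 (32 min), Ember→Machine M4 (29 min), Apex→Machine M5 (48 min), Summit→Machine M2 (46 min) — total 52+32+29+48+46 = 207 min.
Every other assignment is strictly worse.

Minimum total: 207 min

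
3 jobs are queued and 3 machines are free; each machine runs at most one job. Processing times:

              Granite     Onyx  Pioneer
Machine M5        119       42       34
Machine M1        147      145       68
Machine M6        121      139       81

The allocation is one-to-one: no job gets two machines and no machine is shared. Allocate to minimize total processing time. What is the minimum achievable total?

Minimum total: 231 min

Optimal: Granite→Machine M6 (121 min), Onyx→Machine M5 (42 min), Pioneer→Machine M1 (68 min) — total 121+42+68 = 231 min.
Swapping Granite↔Onyx (Granite→Machine M5 119 min, Onyx→Machine M6 139 min) adds 95.
Every other assignment is strictly worse.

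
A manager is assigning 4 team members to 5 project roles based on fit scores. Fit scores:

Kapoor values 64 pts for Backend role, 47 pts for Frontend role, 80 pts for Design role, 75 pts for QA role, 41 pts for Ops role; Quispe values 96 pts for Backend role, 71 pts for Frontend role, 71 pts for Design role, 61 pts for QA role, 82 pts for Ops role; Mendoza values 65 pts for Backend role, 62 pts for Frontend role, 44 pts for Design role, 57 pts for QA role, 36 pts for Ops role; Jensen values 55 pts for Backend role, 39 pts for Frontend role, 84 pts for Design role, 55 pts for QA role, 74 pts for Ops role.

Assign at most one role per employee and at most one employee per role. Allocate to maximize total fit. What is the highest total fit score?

This is the linear assignment problem.
Optimal: Kapoor→QA role (75 pts), Quispe→Backend role (96 pts), Mendoza→Frontend role (62 pts), Jensen→Design role (84 pts) — total 75+96+62+84 = 317 pts.
Swapping Mendoza↔Quispe (Mendoza→Backend role 65 pts, Quispe→Frontend role 71 pts) loses 22.
Every other assignment is strictly worse.

Max total: 317 pts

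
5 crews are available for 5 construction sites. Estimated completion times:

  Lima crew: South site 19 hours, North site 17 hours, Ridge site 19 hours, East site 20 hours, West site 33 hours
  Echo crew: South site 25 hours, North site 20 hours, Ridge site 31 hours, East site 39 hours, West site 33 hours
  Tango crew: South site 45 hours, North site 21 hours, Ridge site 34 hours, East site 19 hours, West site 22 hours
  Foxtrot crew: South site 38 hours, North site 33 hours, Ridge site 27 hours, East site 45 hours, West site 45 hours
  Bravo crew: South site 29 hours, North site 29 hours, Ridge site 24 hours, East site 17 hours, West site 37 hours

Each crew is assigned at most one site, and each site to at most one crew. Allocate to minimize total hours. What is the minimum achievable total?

Min total: 105 hours

This is a one-to-one assignment (minimum-cost bipartite matching).
Optimal: Lima crew→South site (19 hours), Echo crew→North site (20 hours), Tango crew→West site (22 hours), Foxtrot crew→Ridge site (27 hours), Bravo crew→East site (17 hours) — total 19+20+22+27+17 = 105 hours.
Row-greedy (each crew in turn takes its cheapest remaining site) gives 125 hours, worse by 20.
Checked against all permutations: 105 hours is optimal.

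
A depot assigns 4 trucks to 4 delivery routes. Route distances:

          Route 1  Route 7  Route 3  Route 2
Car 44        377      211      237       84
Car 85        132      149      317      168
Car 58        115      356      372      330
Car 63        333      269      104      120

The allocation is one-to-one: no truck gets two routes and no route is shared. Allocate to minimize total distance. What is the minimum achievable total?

This is a one-to-one assignment (minimum-cost bipartite matching).
Optimal: Car 44→Route 2 (84 km), Car 85→Route 7 (149 km), Car 58→Route 1 (115 km), Car 63→Route 3 (104 km) — total 84+149+115+104 = 452 km.
Row-greedy (each truck in turn takes its cheapest remaining route) gives 676 km, worse by 224.
Checked against all permutations: 452 km is optimal.

Minimum total: 452 km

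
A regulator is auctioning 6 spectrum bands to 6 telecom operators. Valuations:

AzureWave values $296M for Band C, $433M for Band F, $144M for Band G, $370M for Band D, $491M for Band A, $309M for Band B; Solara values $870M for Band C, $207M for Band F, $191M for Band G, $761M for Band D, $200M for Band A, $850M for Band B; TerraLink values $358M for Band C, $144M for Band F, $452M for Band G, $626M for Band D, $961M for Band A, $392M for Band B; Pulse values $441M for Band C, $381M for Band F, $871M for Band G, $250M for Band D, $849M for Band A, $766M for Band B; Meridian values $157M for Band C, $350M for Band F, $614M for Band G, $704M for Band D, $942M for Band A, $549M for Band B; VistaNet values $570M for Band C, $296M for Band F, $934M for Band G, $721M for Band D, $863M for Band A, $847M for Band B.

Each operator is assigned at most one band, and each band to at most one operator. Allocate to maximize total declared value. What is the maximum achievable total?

This is a one-to-one assignment (maximum-weight bipartite matching).
Optimal: AzureWave→Band F ($433M), Solara→Band C ($870M), TerraLink→Band A ($961M), Pulse→Band G ($871M), Meridian→Band D ($704M), VistaNet→Band B ($847M) — total 433+870+961+871+704+847 = $4686M.
Max-entry greedy (repeatedly take the single best remaining cell) gives $4668M, worse by 18.
Next-best assignment: AzureWave→Band F, Solara→Band C, TerraLink→Band A, Pulse→Band B, Meridian→Band D, VistaNet→Band G = $4668M.
Every other assignment is strictly worse.

Maximum total: $4686M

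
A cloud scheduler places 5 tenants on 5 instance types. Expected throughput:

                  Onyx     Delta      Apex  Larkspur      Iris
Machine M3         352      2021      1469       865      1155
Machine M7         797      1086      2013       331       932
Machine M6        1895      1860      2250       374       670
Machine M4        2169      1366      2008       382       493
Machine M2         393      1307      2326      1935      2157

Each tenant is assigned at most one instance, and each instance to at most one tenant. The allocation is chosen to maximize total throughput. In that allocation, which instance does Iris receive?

Iris receives Machine M7.

Optimal: Onyx→Machine M4 (2169 ops/s), Delta→Machine M3 (2021 ops/s), Apex→Machine M6 (2250 ops/s), Larkspur→Machine M2 (1935 ops/s), Iris→Machine M7 (932 ops/s) — total 2169+2021+2250+1935+932 = 9307 ops/s.
Max-entry greedy (repeatedly take the single best remaining cell) gives 7822 ops/s, worse by 1485.
Swapping Onyx↔Delta (Onyx→Machine M3 352 ops/s, Delta→Machine M4 1366 ops/s) loses 2472.
Every other assignment is strictly worse.
Iris's own top instance is Machine M2 (2157 ops/s), but forcing Iris→Machine M2 and reassigning the rest optimally gives only 9064 ops/s — worse by 243.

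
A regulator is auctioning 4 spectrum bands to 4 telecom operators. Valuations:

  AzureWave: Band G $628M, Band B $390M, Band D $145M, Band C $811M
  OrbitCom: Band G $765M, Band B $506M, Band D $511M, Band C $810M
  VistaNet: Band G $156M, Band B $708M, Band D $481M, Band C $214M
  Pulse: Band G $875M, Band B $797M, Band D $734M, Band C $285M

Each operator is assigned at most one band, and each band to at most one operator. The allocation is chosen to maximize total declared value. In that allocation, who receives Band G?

OrbitCom receives Band G.

Treat this as an assignment problem: match each operator to one band.
Optimal: AzureWave→Band C ($811M), OrbitCom→Band G ($765M), VistaNet→Band B ($708M), Pulse→Band D ($734M) — total 811+765+708+734 = $3018M.
Column-greedy (each band in turn goes to its best remaining operator) gives $2905M, worse by 113.
Swapping Pulse↔OrbitCom (Pulse→Band G $875M, OrbitCom→Band D $511M) loses 113.
No other one-to-one assignment exceeds $3018M.
OrbitCom's own top band is Band C ($810M), but forcing OrbitCom→Band C and reassigning the rest optimally gives only $2880M — worse by 138.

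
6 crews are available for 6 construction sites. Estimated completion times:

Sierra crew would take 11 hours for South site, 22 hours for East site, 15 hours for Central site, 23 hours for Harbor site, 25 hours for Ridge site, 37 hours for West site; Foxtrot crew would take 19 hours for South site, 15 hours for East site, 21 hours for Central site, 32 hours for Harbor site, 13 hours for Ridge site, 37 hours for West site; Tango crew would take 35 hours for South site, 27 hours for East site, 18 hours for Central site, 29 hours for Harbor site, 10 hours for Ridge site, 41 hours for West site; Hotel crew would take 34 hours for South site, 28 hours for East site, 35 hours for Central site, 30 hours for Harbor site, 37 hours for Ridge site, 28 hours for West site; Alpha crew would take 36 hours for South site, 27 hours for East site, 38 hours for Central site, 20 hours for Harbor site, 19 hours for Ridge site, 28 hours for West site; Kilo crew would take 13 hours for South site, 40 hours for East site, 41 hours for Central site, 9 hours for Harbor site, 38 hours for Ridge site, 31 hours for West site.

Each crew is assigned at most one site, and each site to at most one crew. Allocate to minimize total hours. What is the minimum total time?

Minimum total: 100 hours

Optimal: Sierra crew→South site (11 hours), Foxtrot crew→East site (15 hours), Tango crew→Central site (18 hours), Hotel crew→West site (28 hours), Alpha crew→Ridge site (19 hours), Kilo crew→Harbor site (9 hours) — total 11+15+18+28+19+9 = 100 hours.
Min-entry greedy (repeatedly take the single cheapest remaining cell) gives 111 hours, worse by 11.
Next-best assignment: Sierra crew→Central site, Foxtrot crew→East site, Tango crew→Ridge site, Hotel crew→West site, Alpha crew→Harbor site, Kilo crew→South site = 101 hours.
Swapping Sierra crew↔Kilo crew (Sierra crew→Harbor site 23 hours, Kilo crew→South site 13 hours) adds 16.
Checked against all permutations: 100 hours is optimal.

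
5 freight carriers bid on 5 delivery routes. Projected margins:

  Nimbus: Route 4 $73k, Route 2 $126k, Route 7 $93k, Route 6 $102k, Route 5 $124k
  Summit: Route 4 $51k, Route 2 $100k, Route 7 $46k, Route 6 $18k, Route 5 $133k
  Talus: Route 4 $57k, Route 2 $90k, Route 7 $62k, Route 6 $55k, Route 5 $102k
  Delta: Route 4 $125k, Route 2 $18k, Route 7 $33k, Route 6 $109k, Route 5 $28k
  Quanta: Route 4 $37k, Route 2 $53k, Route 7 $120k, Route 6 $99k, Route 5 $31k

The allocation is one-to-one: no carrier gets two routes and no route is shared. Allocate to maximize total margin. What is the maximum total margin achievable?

Optimal: Nimbus→Route 6 ($102k), Summit→Route 5 ($133k), Talus→Route 2 ($90k), Delta→Route 4 ($125k), Quanta→Route 7 ($120k) — total 102+133+90+125+120 = $570k.
Row-greedy (each carrier in turn takes its best remaining route) gives $545k, worse by 25.

Max total: $570k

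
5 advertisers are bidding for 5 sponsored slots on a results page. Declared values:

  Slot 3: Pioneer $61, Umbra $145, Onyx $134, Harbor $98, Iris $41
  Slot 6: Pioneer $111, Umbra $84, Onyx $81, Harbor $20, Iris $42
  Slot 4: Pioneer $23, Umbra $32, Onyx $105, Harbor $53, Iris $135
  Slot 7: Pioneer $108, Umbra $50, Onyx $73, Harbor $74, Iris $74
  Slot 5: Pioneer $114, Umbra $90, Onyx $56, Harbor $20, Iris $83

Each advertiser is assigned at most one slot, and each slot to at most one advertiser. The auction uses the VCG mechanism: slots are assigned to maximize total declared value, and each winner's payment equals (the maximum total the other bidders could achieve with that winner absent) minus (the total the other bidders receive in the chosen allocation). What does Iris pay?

Iris pays $24.

Efficient allocation: Pioneer→Slot 5 ($114), Umbra→Slot 3 ($145), Onyx→Slot 6 ($81), Harbor→Slot 7 ($74), Iris→Slot 4 ($135); total welfare W = $549.
Iris receives Slot 4 at value $135, so the others get W − 135 = $414.
Without Iris: best allocation of the remaining 4 bidders over all 5 slots is Pioneer→Slot 5 ($114), Umbra→Slot 3 ($145), Onyx→Slot 4 ($105), Harbor→Slot 7 ($74), total $438.
VCG payment = (others' best without Iris) − (others' welfare with Iris) = 438 − 414 = $24.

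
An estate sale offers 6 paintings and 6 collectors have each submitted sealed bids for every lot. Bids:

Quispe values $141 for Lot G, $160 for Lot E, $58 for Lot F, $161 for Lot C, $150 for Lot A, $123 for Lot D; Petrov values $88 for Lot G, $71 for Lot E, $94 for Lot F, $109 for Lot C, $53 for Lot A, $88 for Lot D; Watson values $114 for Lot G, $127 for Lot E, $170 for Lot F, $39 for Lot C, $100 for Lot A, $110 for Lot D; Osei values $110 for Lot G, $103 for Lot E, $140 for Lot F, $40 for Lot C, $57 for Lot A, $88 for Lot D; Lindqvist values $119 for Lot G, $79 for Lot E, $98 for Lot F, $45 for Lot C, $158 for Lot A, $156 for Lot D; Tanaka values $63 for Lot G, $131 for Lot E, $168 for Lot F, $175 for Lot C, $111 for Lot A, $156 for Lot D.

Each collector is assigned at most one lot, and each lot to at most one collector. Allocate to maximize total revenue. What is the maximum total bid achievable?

Max total: $863

This is a one-to-one assignment (maximum-weight bipartite matching).
Optimal: Quispe→Lot E ($160), Petrov→Lot C ($109), Watson→Lot F ($170), Osei→Lot G ($110), Lindqvist→Lot A ($158), Tanaka→Lot D ($156) — total 160+109+170+110+158+156 = $863.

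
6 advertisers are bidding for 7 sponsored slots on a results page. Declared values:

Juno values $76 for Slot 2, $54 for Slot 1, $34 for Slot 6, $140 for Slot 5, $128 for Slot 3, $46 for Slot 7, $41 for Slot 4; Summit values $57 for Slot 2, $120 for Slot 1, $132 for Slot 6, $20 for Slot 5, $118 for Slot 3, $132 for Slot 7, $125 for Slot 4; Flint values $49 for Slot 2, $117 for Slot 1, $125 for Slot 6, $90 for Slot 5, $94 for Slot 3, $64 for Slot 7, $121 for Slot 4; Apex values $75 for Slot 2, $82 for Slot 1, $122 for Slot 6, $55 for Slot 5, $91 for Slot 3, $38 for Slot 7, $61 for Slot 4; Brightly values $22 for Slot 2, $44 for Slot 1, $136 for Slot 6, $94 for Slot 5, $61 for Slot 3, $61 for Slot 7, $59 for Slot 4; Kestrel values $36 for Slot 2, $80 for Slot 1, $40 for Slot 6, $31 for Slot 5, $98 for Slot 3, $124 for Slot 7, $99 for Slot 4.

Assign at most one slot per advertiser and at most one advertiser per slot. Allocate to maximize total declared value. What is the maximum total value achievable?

Optimal: Juno→Slot 5 ($140), Summit→Slot 4 ($125), Flint→Slot 1 ($117), Apex→Slot 3 ($91), Brightly→Slot 6 ($136), Kestrel→Slot 7 ($124) — total 140+125+117+91+136+124 = $733.
Max-entry greedy (repeatedly take the single best remaining cell) gives $709, worse by 24.
Swapping Juno↔Summit (Juno→Slot 4 $41, Summit→Slot 5 $20) loses 204.
Checked against all permutations: $733 is optimal.

Max total: $733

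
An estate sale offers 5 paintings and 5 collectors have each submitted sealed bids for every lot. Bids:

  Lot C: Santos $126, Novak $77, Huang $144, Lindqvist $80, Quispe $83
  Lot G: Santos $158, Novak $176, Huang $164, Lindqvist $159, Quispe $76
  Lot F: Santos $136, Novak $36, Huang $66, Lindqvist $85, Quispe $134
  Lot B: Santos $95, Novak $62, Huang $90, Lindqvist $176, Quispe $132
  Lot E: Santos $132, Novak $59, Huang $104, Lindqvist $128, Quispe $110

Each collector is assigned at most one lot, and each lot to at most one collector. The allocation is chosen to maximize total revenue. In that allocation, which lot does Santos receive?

Optimal: Santos→Lot E ($132), Novak→Lot G ($176), Huang→Lot C ($144), Lindqvist→Lot B ($176), Quispe→Lot F ($134) — total 132+176+144+176+134 = $762.
Max-entry greedy (repeatedly take the single best remaining cell) gives $742, worse by 20.
Next-best assignment: Santos→Lot F, Novak→Lot G, Huang→Lot C, Lindqvist→Lot B, Quispe→Lot E = $742.
No other one-to-one assignment exceeds $762.
Santos's own top lot is Lot G ($158), but forcing Santos→Lot G and reassigning the rest optimally gives only $671 — worse by 91.

Santos receives Lot E.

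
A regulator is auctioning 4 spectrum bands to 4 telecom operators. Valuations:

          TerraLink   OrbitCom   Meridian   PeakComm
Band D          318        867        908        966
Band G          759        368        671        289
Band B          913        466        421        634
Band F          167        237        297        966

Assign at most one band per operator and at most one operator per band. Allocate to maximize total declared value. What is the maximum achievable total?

Max total: $3417M

This is a one-to-one assignment (maximum-weight bipartite matching).
Optimal: TerraLink→Band B ($913M), OrbitCom→Band D ($867M), Meridian→Band G ($671M), PeakComm→Band F ($966M) — total 913+867+671+966 = $3417M.
Column-greedy (each band in turn goes to its best remaining operator) gives $2488M, worse by 929.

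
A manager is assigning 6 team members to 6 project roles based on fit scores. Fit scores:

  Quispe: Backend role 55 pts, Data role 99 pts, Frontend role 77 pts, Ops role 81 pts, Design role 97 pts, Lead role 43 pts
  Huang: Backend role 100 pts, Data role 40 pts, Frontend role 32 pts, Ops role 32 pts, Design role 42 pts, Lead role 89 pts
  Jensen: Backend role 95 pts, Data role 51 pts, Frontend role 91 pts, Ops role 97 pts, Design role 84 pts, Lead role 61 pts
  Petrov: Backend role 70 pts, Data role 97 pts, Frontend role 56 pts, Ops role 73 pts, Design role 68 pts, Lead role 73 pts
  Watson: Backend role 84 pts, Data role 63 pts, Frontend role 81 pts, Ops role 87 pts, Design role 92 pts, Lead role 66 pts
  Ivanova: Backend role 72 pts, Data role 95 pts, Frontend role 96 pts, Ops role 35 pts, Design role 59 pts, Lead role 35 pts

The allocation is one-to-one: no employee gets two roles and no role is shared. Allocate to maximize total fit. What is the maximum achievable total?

Maximum total: 561 pts

This is the linear assignment problem.
Optimal: Quispe→Design role (97 pts), Huang→Lead role (89 pts), Jensen→Backend role (95 pts), Petrov→Data role (97 pts), Watson→Ops role (87 pts), Ivanova→Frontend role (96 pts) — total 97+89+95+97+87+96 = 561 pts.
Max-entry greedy (repeatedly take the single best remaining cell) gives 557 pts, worse by 4.
Checked against all permutations: 561 pts is optimal.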